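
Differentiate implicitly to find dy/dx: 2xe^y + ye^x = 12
Apply d/dx to both sides, remembering that y depends on x. Each occurrence of y therefore brings in a y' = dy/dx via the chain rule.

With F(x, y) equal to the left-hand side minus the right, differentiate F term by term:
  d/dx[2x·e^(y)] = 2x·y'·e^(y) + 2e^(y)
  d/dx[y·e^(x)] = y·e^(x) + y'·e^(x)
  d/dx[-12] = 0
Adding these up, d/dx[F] = 0 becomes
  (y·e^(x) + 2e^(y)) + (2x·e^(y) + e^(x))·y' = 0,
so isolating y',
  dy/dx = -(y·e^(x) + 2e^(y))/(2x·e^(y) + e^(x)) = (-y·e^(x) - 2e^(y))/(2x·e^(y) + e^(x))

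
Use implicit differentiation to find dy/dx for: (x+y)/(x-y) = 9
Differentiate both sides with respect to x, treating y as y(x). By the chain rule, any term containing y contributes a factor of y' = dy/dx when we differentiate it.

Move every term to one side and write the relation as F(x, y) = 0. Term by term,
  d/dx[(x + y)/(x - y)] = (y' + 1)/(x - y) + (x + y)(y' - 1)/(x - y)^2
  d/dx[-9] = 0

The pieces without y' make up ∂F/∂x and the coefficient of y' is ∂F/∂y:
  ∂F/∂x = 1/(x - y) - (x + y)/(x - y)^2,
  ∂F/∂y = 1/(x - y) + (x + y)/(x - y)^2.

Since d/dx[F] = ∂F/∂x + (∂F/∂y)·y' = 0, solve for y':
  (∂F/∂y)·y' = -∂F/∂x
  dy/dx = -(∂F/∂x)/(∂F/∂y) = -(1/(x - y) - (x + y)/(x - y)^2)/(1/(x - y) + (x + y)/(x - y)^2)
        = -(-2y/(x - y)^2)/(2x/(x - y)^2) = y/x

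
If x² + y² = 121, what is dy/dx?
Apply d/dx to both sides, remembering that y depends on x. Each occurrence of y therefore brings in a y' = dy/dx via the chain rule.

With F(x, y) equal to the left-hand side minus the right, differentiate F term by term:
  d/dx[x^2] = 2x
  d/dx[y^2] = 2y·y'
  d/dx[-121] = 0
Adding these up, d/dx[F] = 0 becomes
  (2x) + (2y)·y' = 0,
so isolating y',
  dy/dx = -(2x)/(2y) = -x/y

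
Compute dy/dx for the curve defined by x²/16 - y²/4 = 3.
Differentiate the relation implicitly: treat y = y(x) and apply the chain rule, so every y-derivative picks up a y' = dy/dx factor.

With everything moved to the left-hand side, differentiate term by term:
  d/dx[x^2/16] = x/8
  d/dx[-y^2/4] = -y·y'/2
  d/dx[-3] = 0

Separating the contributions that come from x directly and those that come through y:
  without y':      x/8
  multiplying y':  -y/2

so (x/8) + (-y/2)·y' = 0, and therefore
  dy/dx = -(x/8)/(-y/2) = x/(4y)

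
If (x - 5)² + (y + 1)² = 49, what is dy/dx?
Differentiate both sides with respect to x, treating y as y(x). By the chain rule, any term containing y contributes a factor of y' = dy/dx when we differentiate it.

Move every term to one side and write the relation as F(x, y) = 0. Term by term,
  d/dx[(x - 5)^2] = 2x - 10
  d/dx[(y + 1)^2] = 2·y'(y + 1)
  d/dx[-49] = 0

The pieces without y' make up ∂F/∂x and the coefficient of y' is ∂F/∂y:
  ∂F/∂x = 2x - 10,
  ∂F/∂y = 2y + 2.

Since d/dx[F] = ∂F/∂x + (∂F/∂y)·y' = 0, solve for y':
  (∂F/∂y)·y' = -∂F/∂x
  dy/dx = -(∂F/∂x)/(∂F/∂y) = -(2x - 10)/(2y + 2) = (5 - x)/(y + 1)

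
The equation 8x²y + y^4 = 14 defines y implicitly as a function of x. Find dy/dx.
Differentiate both sides with respect to x, treating y as y(x). By the chain rule, any term containing y contributes a factor of y' = dy/dx when we differentiate it.

Move every term to one side and write the relation as F(x, y) = 0. Term by term,
  d/dx[8x^2y] = 8x^2·y' + 16xy
  d/dx[y^4] = 4y^3·y'
  d/dx[-14] = 0

The pieces without y' make up ∂F/∂x and the coefficient of y' is ∂F/∂y:
  ∂F/∂x = 16xy,
  ∂F/∂y = 8x^2 + 4y^3.

Since d/dx[F] = ∂F/∂x + (∂F/∂y)·y' = 0, solve for y':
  (∂F/∂y)·y' = -∂F/∂x
  dy/dx = -(∂F/∂x)/(∂F/∂y) = -(16xy)/(8x^2 + 4y^3) = -4xy/(2x^2 + y^3)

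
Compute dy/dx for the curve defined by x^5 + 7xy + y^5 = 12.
Take d/dx of both sides. Since y is implicitly a function of x, the chain rule attaches a y' = dy/dx factor whenever we differentiate through y.

Set F(x, y) = (left side) − (right side), so the curve is F = 0. Differentiating each term of F:
  d/dx[x^5] = 5x^4
  d/dx[7xy] = 7x·y' + 7y
  d/dx[y^5] = 5y^4·y'
  d/dx[-12] = 0

Collecting, the y'-free part is the partial derivative in x and the y' coefficient is the partial derivative in y:
  ∂F/∂x = 5x^4 + 7y
  ∂F/∂y = 7x + 5y^4

so d/dx[F(x, y(x))] = ∂F/∂x + (∂F/∂y)·y' = 0. Rearranging,
  dy/dx = -(∂F/∂x)/(∂F/∂y) = -(5x^4 + 7y)/(7x + 5y^4) = (-5x^4 - 7y)/(7x + 5y^4)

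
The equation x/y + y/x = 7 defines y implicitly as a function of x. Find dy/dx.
Differentiate the relation implicitly: treat y = y(x) and apply the chain rule, so every y-derivative picks up a y' = dy/dx factor.

With everything moved to the left-hand side, differentiate term by term:
  d/dx[x/y] = -x·y'/y^2 + 1/y
  d/dx[y/x] = y'/x - y/x^2
  d/dx[-7] = 0

Separating the contributions that come from x directly and those that come through y:
  without y':      1/y - y/x^2
  multiplying y':  -x/y^2 + 1/x

so (1/y - y/x^2) + (-x/y^2 + 1/x)·y' = 0, and therefore
  dy/dx = -(1/y - y/x^2)/(-x/y^2 + 1/x)
        = -((x - y)(x + y)/(x^2y))/(-(x - y)(x + y)/(xy^2)) = y/x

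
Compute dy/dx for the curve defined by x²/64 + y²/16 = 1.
Differentiate both sides with respect to x, treating y as y(x). By the chain rule, any term containing y contributes a factor of y' = dy/dx when we differentiate it.

Move every term to one side and write the relation as F(x, y) = 0. Term by term,
  d/dx[x^2/64] = x/32
  d/dx[y^2/16] = y·y'/8
  d/dx[-1] = 0

The pieces without y' make up ∂F/∂x and the coefficient of y' is ∂F/∂y:
  ∂F/∂x = x/32,
  ∂F/∂y = y/8.

Since d/dx[F] = ∂F/∂x + (∂F/∂y)·y' = 0, solve for y':
  (∂F/∂y)·y' = -∂F/∂x
  dy/dx = -(∂F/∂x)/(∂F/∂y) = -(x/32)/(y/8) = -x/(4y)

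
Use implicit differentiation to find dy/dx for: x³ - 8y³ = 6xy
Differentiate both sides with respect to x, treating y as y(x). By the chain rule, any term containing y contributes a factor of y' = dy/dx when we differentiate it.

Move every term to one side and write the relation as F(x, y) = 0. Term by term,
  d/dx[x^3] = 3x^2
  d/dx[-6xy] = -6x·y' - 6y
  d/dx[-8y^3] = -24y^2·y'

The pieces without y' make up ∂F/∂x and the coefficient of y' is ∂F/∂y:
  ∂F/∂x = 3x^2 - 6y,
  ∂F/∂y = -6x - 24y^2.

Since d/dx[F] = ∂F/∂x + (∂F/∂y)·y' = 0, solve for y':
  (∂F/∂y)·y' = -∂F/∂x
  dy/dx = -(∂F/∂x)/(∂F/∂y) = -(3x^2 - 6y)/(-6x - 24y^2) = (x^2/2 - y)/(x + 4y^2)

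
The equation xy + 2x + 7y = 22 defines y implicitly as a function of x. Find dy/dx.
Apply d/dx to both sides, remembering that y depends on x. Each occurrence of y therefore brings in a y' = dy/dx via the chain rule.

With F(x, y) equal to the left-hand side minus the right, differentiate F term by term:
  d/dx[xy] = x·y' + y
  d/dx[2x] = 2
  d/dx[7y] = 7·y'
  d/dx[-22] = 0
Adding these up, d/dx[F] = 0 becomes
  (y + 2) + (x + 7)·y' = 0,
so isolating y',
  dy/dx = -(y + 2)/(x + 7) = (-y - 2)/(x + 7)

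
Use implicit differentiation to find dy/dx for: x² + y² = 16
Apply d/dx to both sides, remembering that y depends on x. Each occurrence of y therefore brings in a y' = dy/dx via the chain rule.

With F(x, y) equal to the left-hand side minus the right, differentiate F term by term:
  d/dx[x^2] = 2x
  d/dx[y^2] = 2y·y'
  d/dx[-16] = 0
Adding these up, d/dx[F] = 0 becomes
  (2x) + (2y)·y' = 0,
so isolating y',
  dy/dx = -(2x)/(2y) = -x/y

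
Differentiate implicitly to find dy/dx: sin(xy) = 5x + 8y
Differentiate the relation implicitly: treat y = y(x) and apply the chain rule, so every y-derivative picks up a y' = dy/dx factor.

With everything moved to the left-hand side, differentiate term by term:
  d/dx[-5x] = -5
  d/dx[-8y] = -8·y'
  d/dx[sin(xy)] = (x·y' + y)·cos(xy)

Separating the contributions that come from x directly and those that come through y:
  without y':      y·cos(xy) - 5
  multiplying y':  x·cos(xy) - 8

so (y·cos(xy) - 5) + (x·cos(xy) - 8)·y' = 0, and therefore
  dy/dx = -(y·cos(xy) - 5)/(x·cos(xy) - 8) = (-y·cos(xy) + 5)/(x·cos(xy) - 8)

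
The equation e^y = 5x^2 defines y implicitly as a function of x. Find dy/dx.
Apply d/dx to both sides, remembering that y depends on x. Each occurrence of y therefore brings in a y' = dy/dx via the chain rule.

With F(x, y) equal to the left-hand side minus the right, differentiate F term by term:
  d/dx[-5x^2] = -10x
  d/dx[e^(y)] = y'·e^(y)
Adding these up, d/dx[F] = 0 becomes
  (-10x) + (e^(y))·y' = 0,
so isolating y',
  dy/dx = -(-10x)/(e^(y)) = 10x·e^(-y)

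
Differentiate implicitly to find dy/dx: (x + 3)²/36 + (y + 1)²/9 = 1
Take d/dx of both sides. Since y is implicitly a function of x, the chain rule attaches a y' = dy/dx factor whenever we differentiate through y.

Set F(x, y) = (left side) − (right side), so the curve is F = 0. Differentiating each term of F:
  d/dx[(x + 3)^2/36] = x/18 + 1/6
  d/dx[(y + 1)^2/9] = 2·y'(y + 1)/9
  d/dx[-1] = 0

Collecting, the y'-free part is the partial derivative in x and the y' coefficient is the partial derivative in y:
  ∂F/∂x = x/18 + 1/6
  ∂F/∂y = 2y/9 + 2/9

so d/dx[F(x, y(x))] = ∂F/∂x + (∂F/∂y)·y' = 0. Rearranging,
  dy/dx = -(∂F/∂x)/(∂F/∂y) = -(x/18 + 1/6)/(2y/9 + 2/9)
        = -((x + 3)/18)/(2(y + 1)/9) = (-x - 3)/(4(y + 1))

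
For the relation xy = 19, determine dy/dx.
Apply d/dx to both sides, remembering that y depends on x. Each occurrence of y therefore brings in a y' = dy/dx via the chain rule.

With F(x, y) equal to the left-hand side minus the right, differentiate F term by term:
  d/dx[xy] = x·y' + y
  d/dx[-19] = 0
Adding these up, d/dx[F] = 0 becomes
  (y) + (x)·y' = 0,
so isolating y',
  dy/dx = -(y)/(x) = -y/x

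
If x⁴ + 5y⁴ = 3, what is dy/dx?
Apply d/dx to both sides, remembering that y depends on x. Each occurrence of y therefore brings in a y' = dy/dx via the chain rule.

With F(x, y) equal to the left-hand side minus the right, differentiate F term by term:
  d/dx[x^4] = 4x^3
  d/dx[5y^4] = 20y^3·y'
  d/dx[-3] = 0
Adding these up, d/dx[F] = 0 becomes
  (4x^3) + (20y^3)·y' = 0,
so isolating y',
  dy/dx = -(4x^3)/(20y^3) = -x^3/(5y^3)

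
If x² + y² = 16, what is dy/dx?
Take d/dx of both sides. Since y is implicitly a function of x, the chain rule attaches a y' = dy/dx factor whenever we differentiate through y.

Set F(x, y) = (left side) − (right side), so the curve is F = 0. Differentiating each term of F:
  d/dx[x^2] = 2x
  d/dx[y^2] = 2y·y'
  d/dx[-16] = 0

Collecting, the y'-free part is the partial derivative in x and the y' coefficient is the partial derivative in y:
  ∂F/∂x = 2x
  ∂F/∂y = 2y

so d/dx[F(x, y(x))] = ∂F/∂x + (∂F/∂y)·y' = 0. Rearranging,
  dy/dx = -(∂F/∂x)/(∂F/∂y) = -(2x)/(2y) = -x/y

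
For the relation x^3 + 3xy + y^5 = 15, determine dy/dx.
Take d/dx of both sides. Since y is implicitly a function of x, the chain rule attaches a y' = dy/dx factor whenever we differentiate through y.

Set F(x, y) = (left side) − (right side), so the curve is F = 0. Differentiating each term of F:
  d/dx[x^3] = 3x^2
  d/dx[3xy] = 3x·y' + 3y
  d/dx[y^5] = 5y^4·y'
  d/dx[-15] = 0

Collecting, the y'-free part is the partial derivative in x and the y' coefficient is the partial derivative in y:
  ∂F/∂x = 3x^2 + 3y
  ∂F/∂y = 3x + 5y^4

so d/dx[F(x, y(x))] = ∂F/∂x + (∂F/∂y)·y' = 0. Rearranging,
  dy/dx = -(∂F/∂x)/(∂F/∂y) = -(3x^2 + 3y)/(3x + 5y^4) = 3(-x^2 - y)/(3x + 5y^4)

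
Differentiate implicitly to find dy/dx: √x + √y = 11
Apply d/dx to both sides, remembering that y depends on x. Each occurrence of y therefore brings in a y' = dy/dx via the chain rule.

With F(x, y) equal to the left-hand side minus the right, differentiate F term by term:
  d/dx[√(x)] = 1/(2√(x))
  d/dx[√(y)] = y'/(2√(y))
  d/dx[-11] = 0
Adding these up, d/dx[F] = 0 becomes
  (1/(2√(x))) + (1/(2√(y)))·y' = 0,
so isolating y',
  dy/dx = -(1/(2√(x)))/(1/(2√(y))) = -√(y)/√(x)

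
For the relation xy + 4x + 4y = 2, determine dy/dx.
Apply d/dx to both sides, remembering that y depends on x. Each occurrence of y therefore brings in a y' = dy/dx via the chain rule.

With F(x, y) equal to the left-hand side minus the right, differentiate F term by term:
  d/dx[xy] = x·y' + y
  d/dx[4x] = 4
  d/dx[4y] = 4·y'
  d/dx[-2] = 0
Adding these up, d/dx[F] = 0 becomes
  (y + 4) + (x + 4)·y' = 0,
so isolating y',
  dy/dx = -(y + 4)/(x + 4) = (-y - 4)/(x + 4)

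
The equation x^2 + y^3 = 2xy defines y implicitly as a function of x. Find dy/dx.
Differentiate the relation implicitly: treat y = y(x) and apply the chain rule, so every y-derivative picks up a y' = dy/dx factor.

With everything moved to the left-hand side, differentiate term by term:
  d/dx[x^2] = 2x
  d/dx[-2xy] = -2x·y' - 2y
  d/dx[y^3] = 3y^2·y'

Separating the contributions that come from x directly and those that come through y:
  without y':      2x - 2y
  multiplying y':  -2x + 3y^2

so (2x - 2y) + (-2x + 3y^2)·y' = 0, and therefore
  dy/dx = -(2x - 2y)/(-2x + 3y^2) = 2(x - y)/(2x - 3y^2)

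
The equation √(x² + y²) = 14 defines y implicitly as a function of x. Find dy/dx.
Differentiate the relation implicitly: treat y = y(x) and apply the chain rule, so every y-derivative picks up a y' = dy/dx factor.

With everything moved to the left-hand side, differentiate term by term:
  d/dx[√(x^2 + y^2)] = (x + y·y')/√(x^2 + y^2)
  d/dx[-14] = 0

Separating the contributions that come from x directly and those that come through y:
  without y':      x/√(x^2 + y^2)
  multiplying y':  y/√(x^2 + y^2)

so (x/√(x^2 + y^2)) + (y/√(x^2 + y^2))·y' = 0, and therefore
  dy/dx = -(x/√(x^2 + y^2))/(y/√(x^2 + y^2)) = -x/y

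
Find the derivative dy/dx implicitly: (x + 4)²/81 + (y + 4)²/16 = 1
Differentiate the relation implicitly: treat y = y(x) and apply the chain rule, so every y-derivative picks up a y' = dy/dx factor.

With everything moved to the left-hand side, differentiate term by term:
  d/dx[(x + 4)^2/81] = 2x/81 + 8/81
  d/dx[(y + 4)^2/16] = y'(y + 4)/8
  d/dx[-1] = 0

Separating the contributions that come from x directly and those that come through y:
  without y':      2x/81 + 8/81
  multiplying y':  y/8 + 1/2

so (2x/81 + 8/81) + (y/8 + 1/2)·y' = 0, and therefore
  dy/dx = -(2x/81 + 8/81)/(y/8 + 1/2)
        = -(2(x + 4)/81)/((y + 4)/8) = 16(-x - 4)/(81(y + 4))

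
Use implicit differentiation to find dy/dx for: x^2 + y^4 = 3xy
Take d/dx of both sides. Since y is implicitly a function of x, the chain rule attaches a y' = dy/dx factor whenever we differentiate through y.

Set F(x, y) = (left side) − (right side), so the curve is F = 0. Differentiating each term of F:
  d/dx[x^2] = 2x
  d/dx[-3xy] = -3x·y' - 3y
  d/dx[y^4] = 4y^3·y'

Collecting, the y'-free part is the partial derivative in x and the y' coefficient is the partial derivative in y:
  ∂F/∂x = 2x - 3y
  ∂F/∂y = -3x + 4y^3

so d/dx[F(x, y(x))] = ∂F/∂x + (∂F/∂y)·y' = 0. Rearranging,
  dy/dx = -(∂F/∂x)/(∂F/∂y) = -(2x - 3y)/(-3x + 4y^3) = (2x - 3y)/(3x - 4y^3)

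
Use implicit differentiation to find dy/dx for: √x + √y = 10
Apply d/dx to both sides, remembering that y depends on x. Each occurrence of y therefore brings in a y' = dy/dx via the chain rule.

With F(x, y) equal to the left-hand side minus the right, differentiate F term by term:
  d/dx[√(x)] = 1/(2√(x))
  d/dx[√(y)] = y'/(2√(y))
  d/dx[-10] = 0
Adding these up, d/dx[F] = 0 becomes
  (1/(2√(x))) + (1/(2√(y)))·y' = 0,
so isolating y',
  dy/dx = -(1/(2√(x)))/(1/(2√(y))) = -√(y)/√(x)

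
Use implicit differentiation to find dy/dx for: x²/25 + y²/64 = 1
Apply d/dx to both sides, remembering that y depends on x. Each occurrence of y therefore brings in a y' = dy/dx via the chain rule.

With F(x, y) equal to the left-hand side minus the right, differentiate F term by term:
  d/dx[x^2/25] = 2x/25
  d/dx[y^2/64] = y·y'/32
  d/dx[-1] = 0
Adding these up, d/dx[F] = 0 becomes
  (2x/25) + (y/32)·y' = 0,
so isolating y',
  dy/dx = -(2x/25)/(y/32) = -64x/(25y)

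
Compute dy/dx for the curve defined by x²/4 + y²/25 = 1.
Take d/dx of both sides. Since y is implicitly a function of x, the chain rule attaches a y' = dy/dx factor whenever we differentiate through y.

Set F(x, y) = (left side) − (right side), so the curve is F = 0. Differentiating each term of F:
  d/dx[x^2/4] = x/2
  d/dx[y^2/25] = 2y·y'/25
  d/dx[-1] = 0

Collecting, the y'-free part is the partial derivative in x and the y' coefficient is the partial derivative in y:
  ∂F/∂x = x/2
  ∂F/∂y = 2y/25

so d/dx[F(x, y(x))] = ∂F/∂x + (∂F/∂y)·y' = 0. Rearranging,
  dy/dx = -(∂F/∂x)/(∂F/∂y) = -(x/2)/(2y/25) = -25x/(4y)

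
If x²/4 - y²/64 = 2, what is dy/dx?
Differentiate both sides with respect to x, treating y as y(x). By the chain rule, any term containing y contributes a factor of y' = dy/dx when we differentiate it.

Move every term to one side and write the relation as F(x, y) = 0. Term by term,
  d/dx[x^2/4] = x/2
  d/dx[-y^2/64] = -y·y'/32
  d/dx[-2] = 0

The pieces without y' make up ∂F/∂x and the coefficient of y' is ∂F/∂y:
  ∂F/∂x = x/2,
  ∂F/∂y = -y/32.

Since d/dx[F] = ∂F/∂x + (∂F/∂y)·y' = 0, solve for y':
  (∂F/∂y)·y' = -∂F/∂x
  dy/dx = -(∂F/∂x)/(∂F/∂y) = -(x/2)/(-y/32) = 16x/y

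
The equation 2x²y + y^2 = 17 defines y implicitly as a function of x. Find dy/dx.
Take d/dx of both sides. Since y is implicitly a function of x, the chain rule attaches a y' = dy/dx factor whenever we differentiate through y.

Set F(x, y) = (left side) − (right side), so the curve is F = 0. Differentiating each term of F:
  d/dx[2x^2y] = 2x^2·y' + 4xy
  d/dx[y^2] = 2y·y'
  d/dx[-17] = 0

Collecting, the y'-free part is the partial derivative in x and the y' coefficient is the partial derivative in y:
  ∂F/∂x = 4xy
  ∂F/∂y = 2x^2 + 2y

so d/dx[F(x, y(x))] = ∂F/∂x + (∂F/∂y)·y' = 0. Rearranging,
  dy/dx = -(∂F/∂x)/(∂F/∂y) = -(4xy)/(2x^2 + 2y) = -2xy/(x^2 + y)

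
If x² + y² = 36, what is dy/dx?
Apply d/dx to both sides, remembering that y depends on x. Each occurrence of y therefore brings in a y' = dy/dx via the chain rule.

With F(x, y) equal to the left-hand side minus the right, differentiate F term by term:
  d/dx[x^2] = 2x
  d/dx[y^2] = 2y·y'
  d/dx[-36] = 0
Adding these up, d/dx[F] = 0 becomes
  (2x) + (2y)·y' = 0,
so isolating y',
  dy/dx = -(2x)/(2y) = -x/y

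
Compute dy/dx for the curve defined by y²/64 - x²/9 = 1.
Differentiate the relation implicitly: treat y = y(x) and apply the chain rule, so every y-derivative picks up a y' = dy/dx factor.

With everything moved to the left-hand side, differentiate term by term:
  d/dx[-x^2/9] = -2x/9
  d/dx[y^2/64] = y·y'/32
  d/dx[-1] = 0

Separating the contributions that come from x directly and those that come through y:
  without y':      -2x/9
  multiplying y':  y/32

so (-2x/9) + (y/32)·y' = 0, and therefore
  dy/dx = -(-2x/9)/(y/32) = 64x/(9y)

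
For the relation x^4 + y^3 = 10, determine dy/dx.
Differentiate the relation implicitly: treat y = y(x) and apply the chain rule, so every y-derivative picks up a y' = dy/dx factor.

With everything moved to the left-hand side, differentiate term by term:
  d/dx[x^4] = 4x^3
  d/dx[y^3] = 3y^2·y'
  d/dx[-10] = 0

Separating the contributions that come from x directly and those that come through y:
  without y':      4x^3
  multiplying y':  3y^2

so (4x^3) + (3y^2)·y' = 0, and therefore
  dy/dx = -(4x^3)/(3y^2) = -4x^3/(3y^2)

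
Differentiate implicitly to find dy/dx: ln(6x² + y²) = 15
Apply d/dx to both sides, remembering that y depends on x. Each occurrence of y therefore brings in a y' = dy/dx via the chain rule.

With F(x, y) equal to the left-hand side minus the right, differentiate F term by term:
  d/dx[ln(6x^2 + y^2)] = (12x + 2y·y')/(6x^2 + y^2)
  d/dx[-15] = 0
Adding these up, d/dx[F] = 0 becomes
  (12x/(6x^2 + y^2)) + (2y/(6x^2 + y^2))·y' = 0,
so isolating y',
  dy/dx = -(12x/(6x^2 + y^2))/(2y/(6x^2 + y^2)) = -6x/y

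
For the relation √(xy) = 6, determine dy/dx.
Differentiate the relation implicitly: treat y = y(x) and apply the chain rule, so every y-derivative picks up a y' = dy/dx factor.

With everything moved to the left-hand side, differentiate term by term:
  d/dx[√(xy)] = √(xy)(x·y'/2 + y/2)/(xy)
  d/dx[-6] = 0

Separating the contributions that come from x directly and those that come through y:
  without y':      √(xy)/(2x)
  multiplying y':  √(xy)/(2y)

so (√(xy)/(2x)) + (√(xy)/(2y))·y' = 0, and therefore
  dy/dx = -(√(xy)/(2x))/(√(xy)/(2y)) = -y/x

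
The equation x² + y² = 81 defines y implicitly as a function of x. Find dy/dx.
Take d/dx of both sides. Since y is implicitly a function of x, the chain rule attaches a y' = dy/dx factor whenever we differentiate through y.

Set F(x, y) = (left side) − (right side), so the curve is F = 0. Differentiating each term of F:
  d/dx[x^2] = 2x
  d/dx[y^2] = 2y·y'
  d/dx[-81] = 0

Collecting, the y'-free part is the partial derivative in x and the y' coefficient is the partial derivative in y:
  ∂F/∂x = 2x
  ∂F/∂y = 2y

so d/dx[F(x, y(x))] = ∂F/∂x + (∂F/∂y)·y' = 0. Rearranging,
  dy/dx = -(∂F/∂x)/(∂F/∂y) = -(2x)/(2y) = -x/y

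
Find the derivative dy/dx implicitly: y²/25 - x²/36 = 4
Take d/dx of both sides. Since y is implicitly a function of x, the chain rule attaches a y' = dy/dx factor whenever we differentiate through y.

Set F(x, y) = (left side) − (right side), so the curve is F = 0. Differentiating each term of F:
  d/dx[-x^2/36] = -x/18
  d/dx[y^2/25] = 2y·y'/25
  d/dx[-4] = 0

Collecting, the y'-free part is the partial derivative in x and the y' coefficient is the partial derivative in y:
  ∂F/∂x = -x/18
  ∂F/∂y = 2y/25

so d/dx[F(x, y(x))] = ∂F/∂x + (∂F/∂y)·y' = 0. Rearranging,
  dy/dx = -(∂F/∂x)/(∂F/∂y) = -(-x/18)/(2y/25) = 25x/(36y)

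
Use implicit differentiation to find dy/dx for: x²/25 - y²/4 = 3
Take d/dx of both sides. Since y is implicitly a function of x, the chain rule attaches a y' = dy/dx factor whenever we differentiate through y.

Set F(x, y) = (left side) − (right side), so the curve is F = 0. Differentiating each term of F:
  d/dx[x^2/25] = 2x/25
  d/dx[-y^2/4] = -y·y'/2
  d/dx[-3] = 0

Collecting, the y'-free part is the partial derivative in x and the y' coefficient is the partial derivative in y:
  ∂F/∂x = 2x/25
  ∂F/∂y = -y/2

so d/dx[F(x, y(x))] = ∂F/∂x + (∂F/∂y)·y' = 0. Rearranging,
  dy/dx = -(∂F/∂x)/(∂F/∂y) = -(2x/25)/(-y/2) = 4x/(25y)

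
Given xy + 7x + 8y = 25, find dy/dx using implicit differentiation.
Differentiate both sides with respect to x, treating y as y(x). By the chain rule, any term containing y contributes a factor of y' = dy/dx when we differentiate it.

Move every term to one side and write the relation as F(x, y) = 0. Term by term,
  d/dx[xy] = x·y' + y
  d/dx[7x] = 7
  d/dx[8y] = 8·y'
  d/dx[-25] = 0

The pieces without y' make up ∂F/∂x and the coefficient of y' is ∂F/∂y:
  ∂F/∂x = y + 7,
  ∂F/∂y = x + 8.

Since d/dx[F] = ∂F/∂x + (∂F/∂y)·y' = 0, solve for y':
  (∂F/∂y)·y' = -∂F/∂x
  dy/dx = -(∂F/∂x)/(∂F/∂y) = -(y + 7)/(x + 8) = (-y - 7)/(x + 8)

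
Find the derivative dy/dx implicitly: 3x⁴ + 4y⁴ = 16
Take d/dx of both sides. Since y is implicitly a function of x, the chain rule attaches a y' = dy/dx factor whenever we differentiate through y.

Set F(x, y) = (left side) − (right side), so the curve is F = 0. Differentiating each term of F:
  d/dx[3x^4] = 12x^3
  d/dx[4y^4] = 16y^3·y'
  d/dx[-16] = 0

Collecting, the y'-free part is the partial derivative in x and the y' coefficient is the partial derivative in y:
  ∂F/∂x = 12x^3
  ∂F/∂y = 16y^3

so d/dx[F(x, y(x))] = ∂F/∂x + (∂F/∂y)·y' = 0. Rearranging,
  dy/dx = -(∂F/∂x)/(∂F/∂y) = -(12x^3)/(16y^3) = -3x^3/(4y^3)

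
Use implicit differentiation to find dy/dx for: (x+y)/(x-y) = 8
Take d/dx of both sides. Since y is implicitly a function of x, the chain rule attaches a y' = dy/dx factor whenever we differentiate through y.

Set F(x, y) = (left side) − (right side), so the curve is F = 0. Differentiating each term of F:
  d/dx[(x + y)/(x - y)] = (y' + 1)/(x - y) + (x + y)(y' - 1)/(x - y)^2
  d/dx[-8] = 0

Collecting, the y'-free part is the partial derivative in x and the y' coefficient is the partial derivative in y:
  ∂F/∂x = 1/(x - y) - (x + y)/(x - y)^2
  ∂F/∂y = 1/(x - y) + (x + y)/(x - y)^2

so d/dx[F(x, y(x))] = ∂F/∂x + (∂F/∂y)·y' = 0. Rearranging,
  dy/dx = -(∂F/∂x)/(∂F/∂y) = -(1/(x - y) - (x + y)/(x - y)^2)/(1/(x - y) + (x + y)/(x - y)^2)
        = -(-2y/(x - y)^2)/(2x/(x - y)^2) = y/x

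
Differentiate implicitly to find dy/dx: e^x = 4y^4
Differentiate the relation implicitly: treat y = y(x) and apply the chain rule, so every y-derivative picks up a y' = dy/dx factor.

With everything moved to the left-hand side, differentiate term by term:
  d/dx[-4y^4] = -16y^3·y'
  d/dx[e^(x)] = e^(x)

Separating the contributions that come from x directly and those that come through y:
  without y':      e^(x)
  multiplying y':  -16y^3

so (e^(x)) + (-16y^3)·y' = 0, and therefore
  dy/dx = -(e^(x))/(-16y^3) = e^(x)/(16y^3)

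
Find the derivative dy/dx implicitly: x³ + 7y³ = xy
Apply d/dx to both sides, remembering that y depends on x. Each occurrence of y therefore brings in a y' = dy/dx via the chain rule.

With F(x, y) equal to the left-hand side minus the right, differentiate F term by term:
  d/dx[x^3] = 3x^2
  d/dx[-xy] = -x·y' - y
  d/dx[7y^3] = 21y^2·y'
Adding these up, d/dx[F] = 0 becomes
  (3x^2 - y) + (-x + 21y^2)·y' = 0,
so isolating y',
  dy/dx = -(3x^2 - y)/(-x + 21y^2) = (3x^2 - y)/(x - 21y^2)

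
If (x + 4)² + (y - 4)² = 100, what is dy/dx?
Take d/dx of both sides. Since y is implicitly a function of x, the chain rule attaches a y' = dy/dx factor whenever we differentiate through y.

Set F(x, y) = (left side) − (right side), so the curve is F = 0. Differentiating each term of F:
  d/dx[(x + 4)^2] = 2x + 8
  d/dx[(y - 4)^2] = 2·y'(y - 4)
  d/dx[-100] = 0

Collecting, the y'-free part is the partial derivative in x and the y' coefficient is the partial derivative in y:
  ∂F/∂x = 2x + 8
  ∂F/∂y = 2y - 8

so d/dx[F(x, y(x))] = ∂F/∂x + (∂F/∂y)·y' = 0. Rearranging,
  dy/dx = -(∂F/∂x)/(∂F/∂y) = -(2x + 8)/(2y - 8) = (-x - 4)/(y - 4)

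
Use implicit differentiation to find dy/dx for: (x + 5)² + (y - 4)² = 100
Differentiate both sides with respect to x, treating y as y(x). By the chain rule, any term containing y contributes a factor of y' = dy/dx when we differentiate it.

Move every term to one side and write the relation as F(x, y) = 0. Term by term,
  d/dx[(x + 5)^2] = 2x + 10
  d/dx[(y - 4)^2] = 2·y'(y - 4)
  d/dx[-100] = 0

The pieces without y' make up ∂F/∂x and the coefficient of y' is ∂F/∂y:
  ∂F/∂x = 2x + 10,
  ∂F/∂y = 2y - 8.

Since d/dx[F] = ∂F/∂x + (∂F/∂y)·y' = 0, solve for y':
  (∂F/∂y)·y' = -∂F/∂x
  dy/dx = -(∂F/∂x)/(∂F/∂y) = -(2x + 10)/(2y - 8) = (-x - 5)/(y - 4)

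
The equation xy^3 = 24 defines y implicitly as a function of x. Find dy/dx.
Take d/dx of both sides. Since y is implicitly a function of x, the chain rule attaches a y' = dy/dx factor whenever we differentiate through y.

Set F(x, y) = (left side) − (right side), so the curve is F = 0. Differentiating each term of F:
  d/dx[xy^3] = 3xy^2·y' + y^3
  d/dx[-24] = 0

Collecting, the y'-free part is the partial derivative in x and the y' coefficient is the partial derivative in y:
  ∂F/∂x = y^3
  ∂F/∂y = 3xy^2

so d/dx[F(x, y(x))] = ∂F/∂x + (∂F/∂y)·y' = 0. Rearranging,
  dy/dx = -(∂F/∂x)/(∂F/∂y) = -(y^3)/(3xy^2) = -y/(3x)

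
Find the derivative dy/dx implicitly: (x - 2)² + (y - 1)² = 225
Apply d/dx to both sides, remembering that y depends on x. Each occurrence of y therefore brings in a y' = dy/dx via the chain rule.

With F(x, y) equal to the left-hand side minus the right, differentiate F term by term:
  d/dx[(x - 2)^2] = 2x - 4
  d/dx[(y - 1)^2] = 2·y'(y - 1)
  d/dx[-225] = 0
Adding these up, d/dx[F] = 0 becomes
  (2x - 4) + (2y - 2)·y' = 0,
so isolating y',
  dy/dx = -(2x - 4)/(2y - 2) = (2 - x)/(y - 1)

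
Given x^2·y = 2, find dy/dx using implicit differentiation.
Apply d/dx to both sides, remembering that y depends on x. Each occurrence of y therefore brings in a y' = dy/dx via the chain rule.

With F(x, y) equal to the left-hand side minus the right, differentiate F term by term:
  d/dx[x^2y] = x^2·y' + 2xy
  d/dx[-2] = 0
Adding these up, d/dx[F] = 0 becomes
  (2xy) + (x^2)·y' = 0,
so isolating y',
  dy/dx = -(2xy)/(x^2) = -2y/x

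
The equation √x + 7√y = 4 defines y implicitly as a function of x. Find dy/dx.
Differentiate the relation implicitly: treat y = y(x) and apply the chain rule, so every y-derivative picks up a y' = dy/dx factor.

With everything moved to the left-hand side, differentiate term by term:
  d/dx[√(x)] = 1/(2√(x))
  d/dx[7√(y)] = 7·y'/(2√(y))
  d/dx[-4] = 0

Separating the contributions that come from x directly and those that come through y:
  without y':      1/(2√(x))
  multiplying y':  7/(2√(y))

so (1/(2√(x))) + (7/(2√(y)))·y' = 0, and therefore
  dy/dx = -(1/(2√(x)))/(7/(2√(y))) = -√(y)/(7√(x))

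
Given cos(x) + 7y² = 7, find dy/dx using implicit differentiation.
Take d/dx of both sides. Since y is implicitly a function of x, the chain rule attaches a y' = dy/dx factor whenever we differentiate through y.

Set F(x, y) = (left side) − (right side), so the curve is F = 0. Differentiating each term of F:
  d/dx[7y^2] = 14y·y'
  d/dx[cos(x)] = -sin(x)
  d/dx[-7] = 0

Collecting, the y'-free part is the partial derivative in x and the y' coefficient is the partial derivative in y:
  ∂F/∂x = -sin(x)
  ∂F/∂y = 14y

so d/dx[F(x, y(x))] = ∂F/∂x + (∂F/∂y)·y' = 0. Rearranging,
  dy/dx = -(∂F/∂x)/(∂F/∂y) = -(-sin(x))/(14y) = sin(x)/(14y)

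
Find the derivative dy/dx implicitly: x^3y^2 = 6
Take d/dx of both sides. Since y is implicitly a function of x, the chain rule attaches a y' = dy/dx factor whenever we differentiate through y.

Set F(x, y) = (left side) − (right side), so the curve is F = 0. Differentiating each term of F:
  d/dx[x^3y^2] = 2x^3y·y' + 3x^2y^2
  d/dx[-6] = 0

Collecting, the y'-free part is the partial derivative in x and the y' coefficient is the partial derivative in y:
  ∂F/∂x = 3x^2y^2
  ∂F/∂y = 2x^3y

so d/dx[F(x, y(x))] = ∂F/∂x + (∂F/∂y)·y' = 0. Rearranging,
  dy/dx = -(∂F/∂x)/(∂F/∂y) = -(3x^2y^2)/(2x^3y) = -3y/(2x)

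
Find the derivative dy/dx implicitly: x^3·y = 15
Apply d/dx to both sides, remembering that y depends on x. Each occurrence of y therefore brings in a y' = dy/dx via the chain rule.

With F(x, y) equal to the left-hand side minus the right, differentiate F term by term:
  d/dx[x^3y] = x^3·y' + 3x^2y
  d/dx[-15] = 0
Adding these up, d/dx[F] = 0 becomes
  (3x^2y) + (x^3)·y' = 0,
so isolating y',
  dy/dx = -(3x^2y)/(x^3) = -3y/x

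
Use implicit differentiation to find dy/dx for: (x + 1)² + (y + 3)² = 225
Take d/dx of both sides. Since y is implicitly a function of x, the chain rule attaches a y' = dy/dx factor whenever we differentiate through y.

Set F(x, y) = (left side) − (right side), so the curve is F = 0. Differentiating each term of F:
  d/dx[(x + 1)^2] = 2x + 2
  d/dx[(y + 3)^2] = 2·y'(y + 3)
  d/dx[-225] = 0

Collecting, the y'-free part is the partial derivative in x and the y' coefficient is the partial derivative in y:
  ∂F/∂x = 2x + 2
  ∂F/∂y = 2y + 6

so d/dx[F(x, y(x))] = ∂F/∂x + (∂F/∂y)·y' = 0. Rearranging,
  dy/dx = -(∂F/∂x)/(∂F/∂y) = -(2x + 2)/(2y + 6) = (-x - 1)/(y + 3)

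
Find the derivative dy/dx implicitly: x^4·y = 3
Take d/dx of both sides. Since y is implicitly a function of x, the chain rule attaches a y' = dy/dx factor whenever we differentiate through y.

Set F(x, y) = (left side) − (right side), so the curve is F = 0. Differentiating each term of F:
  d/dx[x^4y] = x^4·y' + 4x^3y
  d/dx[-3] = 0

Collecting, the y'-free part is the partial derivative in x and the y' coefficient is the partial derivative in y:
  ∂F/∂x = 4x^3y
  ∂F/∂y = x^4

so d/dx[F(x, y(x))] = ∂F/∂x + (∂F/∂y)·y' = 0. Rearranging,
  dy/dx = -(∂F/∂x)/(∂F/∂y) = -(4x^3y)/(x^4) = -4y/x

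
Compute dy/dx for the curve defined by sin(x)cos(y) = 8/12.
Take d/dx of both sides. Since y is implicitly a function of x, the chain rule attaches a y' = dy/dx factor whenever we differentiate through y.

Set F(x, y) = (left side) − (right side), so the curve is F = 0. Differentiating each term of F:
  d/dx[sin(x)·cos(y)] = -y'·sin(x)·sin(y) + cos(x)·cos(y)
  d/dx[-2/3] = 0

Collecting, the y'-free part is the partial derivative in x and the y' coefficient is the partial derivative in y:
  ∂F/∂x = cos(x)·cos(y)
  ∂F/∂y = -sin(x)·sin(y)

so d/dx[F(x, y(x))] = ∂F/∂x + (∂F/∂y)·y' = 0. Rearranging,
  dy/dx = -(∂F/∂x)/(∂F/∂y) = -(cos(x)·cos(y))/(-sin(x)·sin(y)) = 1/(tan(x)·tan(y))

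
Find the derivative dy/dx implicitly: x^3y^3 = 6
Differentiate both sides with respect to x, treating y as y(x). By the chain rule, any term containing y contributes a factor of y' = dy/dx when we differentiate it.

Move every term to one side and write the relation as F(x, y) = 0. Term by term,
  d/dx[x^3y^3] = 3x^3y^2·y' + 3x^2y^3
  d/dx[-6] = 0

The pieces without y' make up ∂F/∂x and the coefficient of y' is ∂F/∂y:
  ∂F/∂x = 3x^2y^3,
  ∂F/∂y = 3x^3y^2.

Since d/dx[F] = ∂F/∂x + (∂F/∂y)·y' = 0, solve for y':
  (∂F/∂y)·y' = -∂F/∂x
  dy/dx = -(∂F/∂x)/(∂F/∂y) = -(3x^2y^3)/(3x^3y^2) = -y/x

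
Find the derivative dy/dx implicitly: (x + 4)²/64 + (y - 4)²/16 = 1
Differentiate both sides with respect to x, treating y as y(x). By the chain rule, any term containing y contributes a factor of y' = dy/dx when we differentiate it.

Move every term to one side and write the relation as F(x, y) = 0. Term by term,
  d/dx[(x + 4)^2/64] = x/32 + 1/8
  d/dx[(y - 4)^2/16] = y'(y - 4)/8
  d/dx[-1] = 0

The pieces without y' make up ∂F/∂x and the coefficient of y' is ∂F/∂y:
  ∂F/∂x = x/32 + 1/8,
  ∂F/∂y = y/8 - 1/2.

Since d/dx[F] = ∂F/∂x + (∂F/∂y)·y' = 0, solve for y':
  (∂F/∂y)·y' = -∂F/∂x
  dy/dx = -(∂F/∂x)/(∂F/∂y) = -(x/32 + 1/8)/(y/8 - 1/2)
        = -((x + 4)/32)/((y - 4)/8) = (-x - 4)/(4(y - 4))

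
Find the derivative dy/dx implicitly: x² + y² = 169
Apply d/dx to both sides, remembering that y depends on x. Each occurrence of y therefore brings in a y' = dy/dx via the chain rule.

With F(x, y) equal to the left-hand side minus the right, differentiate F term by term:
  d/dx[x^2] = 2x
  d/dx[y^2] = 2y·y'
  d/dx[-169] = 0
Adding these up, d/dx[F] = 0 becomes
  (2x) + (2y)·y' = 0,
so isolating y',
  dy/dx = -(2x)/(2y) = -x/y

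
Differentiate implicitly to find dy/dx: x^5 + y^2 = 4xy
Apply d/dx to both sides, remembering that y depends on x. Each occurrence of y therefore brings in a y' = dy/dx via the chain rule.

With F(x, y) equal to the left-hand side minus the right, differentiate F term by term:
  d/dx[x^5] = 5x^4
  d/dx[-4xy] = -4x·y' - 4y
  d/dx[y^2] = 2y·y'
Adding these up, d/dx[F] = 0 becomes
  (5x^4 - 4y) + (-4x + 2y)·y' = 0,
so isolating y',
  dy/dx = -(5x^4 - 4y)/(-4x + 2y) = (5x^4 - 4y)/(2(2x - y))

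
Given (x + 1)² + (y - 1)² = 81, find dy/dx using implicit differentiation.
Differentiate the relation implicitly: treat y = y(x) and apply the chain rule, so every y-derivative picks up a y' = dy/dx factor.

With everything moved to the left-hand side, differentiate term by term:
  d/dx[(x + 1)^2] = 2x + 2
  d/dx[(y - 1)^2] = 2·y'(y - 1)
  d/dx[-81] = 0

Separating the contributions that come from x directly and those that come through y:
  without y':      2x + 2
  multiplying y':  2y - 2

so (2x + 2) + (2y - 2)·y' = 0, and therefore
  dy/dx = -(2x + 2)/(2y - 2) = (-x - 1)/(y - 1)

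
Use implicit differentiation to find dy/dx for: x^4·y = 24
Differentiate the relation implicitly: treat y = y(x) and apply the chain rule, so every y-derivative picks up a y' = dy/dx factor.

With everything moved to the left-hand side, differentiate term by term:
  d/dx[x^4y] = x^4·y' + 4x^3y
  d/dx[-24] = 0

Separating the contributions that come from x directly and those that come through y:
  without y':      4x^3y
  multiplying y':  x^4

so (4x^3y) + (x^4)·y' = 0, and therefore
  dy/dx = -(4x^3y)/(x^4) = -4y/x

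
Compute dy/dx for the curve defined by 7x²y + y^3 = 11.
Apply d/dx to both sides, remembering that y depends on x. Each occurrence of y therefore brings in a y' = dy/dx via the chain rule.

With F(x, y) equal to the left-hand side minus the right, differentiate F term by term:
  d/dx[7x^2y] = 7x^2·y' + 14xy
  d/dx[y^3] = 3y^2·y'
  d/dx[-11] = 0
Adding these up, d/dx[F] = 0 becomes
  (14xy) + (7x^2 + 3y^2)·y' = 0,
so isolating y',
  dy/dx = -(14xy)/(7x^2 + 3y^2) = -14xy/(7x^2 + 3y^2)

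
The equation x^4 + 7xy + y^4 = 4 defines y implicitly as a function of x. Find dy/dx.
Differentiate both sides with respect to x, treating y as y(x). By the chain rule, any term containing y contributes a factor of y' = dy/dx when we differentiate it.

Move every term to one side and write the relation as F(x, y) = 0. Term by term,
  d/dx[x^4] = 4x^3
  d/dx[7xy] = 7x·y' + 7y
  d/dx[y^4] = 4y^3·y'
  d/dx[-4] = 0

The pieces without y' make up ∂F/∂x and the coefficient of y' is ∂F/∂y:
  ∂F/∂x = 4x^3 + 7y,
  ∂F/∂y = 7x + 4y^3.

Since d/dx[F] = ∂F/∂x + (∂F/∂y)·y' = 0, solve for y':
  (∂F/∂y)·y' = -∂F/∂x
  dy/dx = -(∂F/∂x)/(∂F/∂y) = -(4x^3 + 7y)/(7x + 4y^3) = (-4x^3 - 7y)/(7x + 4y^3)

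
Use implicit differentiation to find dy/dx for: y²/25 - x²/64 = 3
Take d/dx of both sides. Since y is implicitly a function of x, the chain rule attaches a y' = dy/dx factor whenever we differentiate through y.

Set F(x, y) = (left side) − (right side), so the curve is F = 0. Differentiating each term of F:
  d/dx[-x^2/64] = -x/32
  d/dx[y^2/25] = 2y·y'/25
  d/dx[-3] = 0

Collecting, the y'-free part is the partial derivative in x and the y' coefficient is the partial derivative in y:
  ∂F/∂x = -x/32
  ∂F/∂y = 2y/25

so d/dx[F(x, y(x))] = ∂F/∂x + (∂F/∂y)·y' = 0. Rearranging,
  dy/dx = -(∂F/∂x)/(∂F/∂y) = -(-x/32)/(2y/25) = 25x/(64y)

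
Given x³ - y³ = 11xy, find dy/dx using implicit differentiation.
Apply d/dx to both sides, remembering that y depends on x. Each occurrence of y therefore brings in a y' = dy/dx via the chain rule.

With F(x, y) equal to the left-hand side minus the right, differentiate F term by term:
  d/dx[x^3] = 3x^2
  d/dx[-11xy] = -11x·y' - 11y
  d/dx[-y^3] = -3y^2·y'
Adding these up, d/dx[F] = 0 becomes
  (3x^2 - 11y) + (-11x - 3y^2)·y' = 0,
so isolating y',
  dy/dx = -(3x^2 - 11y)/(-11x - 3y^2) = (3x^2 - 11y)/(11x + 3y^2)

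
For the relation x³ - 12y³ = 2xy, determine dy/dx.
Apply d/dx to both sides, remembering that y depends on x. Each occurrence of y therefore brings in a y' = dy/dx via the chain rule.

With F(x, y) equal to the left-hand side minus the right, differentiate F term by term:
  d/dx[x^3] = 3x^2
  d/dx[-2xy] = -2x·y' - 2y
  d/dx[-12y^3] = -36y^2·y'
Adding these up, d/dx[F] = 0 becomes
  (3x^2 - 2y) + (-2x - 36y^2)·y' = 0,
so isolating y',
  dy/dx = -(3x^2 - 2y)/(-2x - 36y^2) = (3x^2/2 - y)/(x + 18y^2)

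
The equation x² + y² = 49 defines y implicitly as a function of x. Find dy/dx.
Take d/dx of both sides. Since y is implicitly a function of x, the chain rule attaches a y' = dy/dx factor whenever we differentiate through y.

Set F(x, y) = (left side) − (right side), so the curve is F = 0. Differentiating each term of F:
  d/dx[x^2] = 2x
  d/dx[y^2] = 2y·y'
  d/dx[-49] = 0

Collecting, the y'-free part is the partial derivative in x and the y' coefficient is the partial derivative in y:
  ∂F/∂x = 2x
  ∂F/∂y = 2y

so d/dx[F(x, y(x))] = ∂F/∂x + (∂F/∂y)·y' = 0. Rearranging,
  dy/dx = -(∂F/∂x)/(∂F/∂y) = -(2x)/(2y) = -x/y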